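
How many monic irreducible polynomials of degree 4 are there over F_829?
There are 118074876210 monic irreducible polynomials of degree 4 over F_829

Each element of F_{829^4} that lies in no proper subfield is a root of exactly one monic irreducible of degree 4 over F_829, and each such polynomial has 4 distinct roots in F_{829^4}. By Möbius inversion the count is N_829(4) = (1/4) Σ_{d|4} μ(4/d) · 829^d = (1/4)(μ(4)·829^1 + μ(2)·829^2 + μ(1)·829^4) = 472299504840/4 = 118074876210.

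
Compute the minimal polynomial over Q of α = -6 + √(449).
m_α(x) = x^2 + 12x - 413

From α + 6 = √(449), squaring gives (α + 6)^2 = 449, i.e. α^2 + 12α + 36 = 449, so α^2 + 12α - 413 = 0. The discriminant of x^2 + 12x - 413 is (12)^2 - 4·(-413) = 144 + 1652 = 1796, and 4·(449) is not a perfect square in Q since 449 is squarefree and ≠ 1. Hence x^2 + 12x - 413 is irreducible over Q and is the minimal polynomial of α.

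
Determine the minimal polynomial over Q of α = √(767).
m_α(x) = x^2 - 767

α satisfies α^2 - 767 = 0, so x^2 - 767 annihilates α. Since d = 767 is squarefree and ≠ 1, it is not a perfect square in Q, so x^2 - 767 has no rational root and is therefore irreducible over Q (a degree-2 polynomial over a field is irreducible iff it has no root). Hence m_α(x) = x^2 - 767.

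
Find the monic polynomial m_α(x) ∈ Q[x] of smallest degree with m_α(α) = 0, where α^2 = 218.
m_α(x) = x^2 - 218

α satisfies α^2 - 218 = 0, so x^2 - 218 annihilates α. Since d = 218 is squarefree and ≠ 1, it is not a perfect square in Q, so x^2 - 218 has no rational root and is therefore irreducible over Q (a degree-2 polynomial over a field is irreducible iff it has no root). Hence m_α(x) = x^2 - 218.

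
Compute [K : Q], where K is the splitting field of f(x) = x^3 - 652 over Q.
[K : Q] = 6

The roots of x^3 - 652 are ∛652, ω∛652, ω^2∛652 where ω = e^(2πi/3) is a primitive cube root of unity, so K = Q(∛652, ω). Now [Q(∛652):Q] = 3 (since 652 is not a perfect cube, x^3 - 652 is irreducible) and [Q(ω):Q] = 2. Both 2 and 3 divide [K:Q], and [K:Q] ≤ 3·2 = 6, so [K:Q] = 6. (Equivalently: Q(∛652) ⊂ R but ω ∉ R, so [K : Q(∛652)] = 2.)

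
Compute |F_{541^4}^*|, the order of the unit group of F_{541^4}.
|F_{541^4}^*| = 85662167760

F_{541^4} has 541^4 = 85662167761 elements; its multiplicative group consists of all nonzero elements, so |F_{541^4}^*| = 85662167761 - 1 = 85662167760. (It is cyclic since any finite subgroup of the multiplicative group of a field is cyclic.)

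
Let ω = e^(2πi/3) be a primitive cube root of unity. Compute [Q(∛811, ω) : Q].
[Q(∛811, ω) : Q] = 6

[Q(∛811):Q] = 3 (min poly x^3 - 811, irreducible since 811 is not a perfect cube). [Q(ω):Q] = 2 (min poly x^2 + x + 1). Since Q(∛811) ⊂ R and ω ∉ R, we have ω ∉ Q(∛811), so x^2 + x + 1 remains irreducible over Q(∛811) and [Q(∛811, ω) : Q(∛811)] = 2. By the tower law, [Q(∛811, ω) : Q] = 3 · 2 = 6. (In fact Q(∛811, ω) is the splitting field of x^3 - 811 over Q.)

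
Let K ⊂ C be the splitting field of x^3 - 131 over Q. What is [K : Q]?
[K : Q] = 6

The roots of x^3 - 131 are ∛131, ω∛131, ω^2∛131 where ω = e^(2πi/3) is a primitive cube root of unity, so K = Q(∛131, ω). Now [Q(∛131):Q] = 3 (since 131 is not a perfect cube, x^3 - 131 is irreducible) and [Q(ω):Q] = 2. Both 2 and 3 divide [K:Q], and [K:Q] ≤ 3·2 = 6, so [K:Q] = 6. (Equivalently: Q(∛131) ⊂ R but ω ∉ R, so [K : Q(∛131)] = 2.)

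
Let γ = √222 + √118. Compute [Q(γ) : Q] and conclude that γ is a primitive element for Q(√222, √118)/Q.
[Q(γ) : Q] = 4 (equivalently, Q(γ) = Q(√222, √118))

Obviously Q(γ) ⊆ Q(√222, √118), and [Q(√222, √118):Q] = 4 (since 222, 118 are distinct squarefree integers > 1 with 26196 not a perfect square). To show equality we compute the minimal polynomial of γ. From γ = √222 + √118: γ^2 = 222 + 2√(26196) + 118 = 340 + 2√(26196), so γ^2 - 340 = 2√(26196); squaring, (γ^2 - 340)^2 = 4·26196, i.e. γ^4 - 680γ^2 + 115600 - 104784 = 0, i.e. γ^4 - 680γ^2 + 10816 = 0. So γ is a root of x^4 - 680x^2 + 10816. This polynomial is irreducible over Q: it has no rational root (each ±√222 ± √118 is irrational), and any factorization into two quadratics over Q would force √(26196) ∈ Q (pairing opposite roots) or √222, √118 ∈ Q (other pairings), all impossible. Hence [Q(γ):Q] = 4 = [Q(√222, √118):Q], so Q(γ) = Q(√222, √118).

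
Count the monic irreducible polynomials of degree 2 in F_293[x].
There are 42778 monic irreducible polynomials of degree 2 over F_293

Each element of F_{293^2} that lies in no proper subfield is a root of exactly one monic irreducible of degree 2 over F_293, and each such polynomial has 2 distinct roots in F_{293^2}. By Möbius inversion the count is N_293(2) = (1/2) Σ_{d|2} μ(2/d) · 293^d = (1/2)(μ(2)·293^1 + μ(1)·293^2) = 85556/2 = 42778.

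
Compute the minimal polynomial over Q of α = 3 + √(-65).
m_α(x) = x^2 - 6x + 74

From α - 3 = √(-65), squaring gives (α - 3)^2 = -65, i.e. α^2 - 6α + 9 = -65, so α^2 - 6α + 74 = 0. The discriminant of x^2 - 6x + 74 is (-6)^2 - 4·(74) = 36 - 296 = -260, and 4·(-65) is not a perfect square in Q since -65 is squarefree and ≠ 1. Hence x^2 - 6x + 74 is irreducible over Q and is the minimal polynomial of α.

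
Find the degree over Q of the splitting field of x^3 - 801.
[K : Q] = 6

The roots of x^3 - 801 are ∛801, ω∛801, ω^2∛801 where ω = e^(2πi/3) is a primitive cube root of unity, so K = Q(∛801, ω). Now [Q(∛801):Q] = 3 (since 801 is not a perfect cube, x^3 - 801 is irreducible) and [Q(ω):Q] = 2. Both 2 and 3 divide [K:Q], and [K:Q] ≤ 3·2 = 6, so [K:Q] = 6. (Equivalently: Q(∛801) ⊂ R but ω ∉ R, so [K : Q(∛801)] = 2.)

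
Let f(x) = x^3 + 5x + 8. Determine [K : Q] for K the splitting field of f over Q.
[K : Q] = 6

By the rational root test, any rational root of the monic integer polynomial f(x) = x^3 + 5x + 8 must be an integer dividing the constant term 8, i.e. one of ±{1, 2, 4, 8}. Evaluating: f(1) = 14, f(-1) = 2, f(2) = 26, f(-2) = -10, f(4) = 92, f(-4) = -76, f(8) = 560, f(-8) = -544; none is 0, so f has no rational root and is therefore irreducible over Q (a cubic with no linear factor over a field is irreducible). For an irreducible cubic, the Galois group is A_3 or S_3 according as the discriminant disc(f) = -4a^3 - 27b^2 = -4·(5)^3 - 27·(8)^2 = -2228 is or is not a square in Q. Here disc(f) = -2228 is not a perfect square in Q, so the Galois group of f over Q is not contained in A_3 and must be all of S_3. The splitting field has degree |S_3| = 6 over Q, so [K : Q] = 6.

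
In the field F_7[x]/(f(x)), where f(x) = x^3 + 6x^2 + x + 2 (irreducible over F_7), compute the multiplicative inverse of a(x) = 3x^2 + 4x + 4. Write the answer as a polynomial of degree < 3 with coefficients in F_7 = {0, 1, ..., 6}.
a(x)^(-1) ≡ 6x^2 + 2x + 5 (mod f(x))

Since f is irreducible over F_7, F_7[x]/(f) is a field and a(x) ≠ 0 has an inverse. Apply the extended Euclidean algorithm to f(x) and a(x) in F_7[x]: f(x) = (5x)·a(x) + (2x + 2);  a(x) = (5x + 4)·(2x + 2) + (3). The last nonzero remainder is the constant 3 = gcd(f, a) in F_7. Back-substituting through the division chain expresses 3 = s(x)·a(x) + t(x)·f(x) with s(x) ≡ 4x^2 + 6x + 1 (mod f), so (4x^2 + 6x + 1)·a(x) ≡ 3 (mod f). Multiplying by 3^(-1) ≡ 5 in F_7 gives a(x)^(-1) ≡ 5·(4x^2 + 6x + 1) ≡ 6x^2 + 2x + 5 (mod f). Check: (3x^2 + 4x + 4)·(6x^2 + 2x + 5) = 4x^4 + 2x^3 + 5x^2 + 6 ≡ 1 (mod x^3 + 6x^2 + x + 2).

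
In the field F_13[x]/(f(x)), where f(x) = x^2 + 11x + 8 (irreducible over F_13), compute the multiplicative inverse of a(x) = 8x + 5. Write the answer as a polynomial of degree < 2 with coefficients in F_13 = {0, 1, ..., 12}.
a(x)^(-1) ≡ 3x + 10 (mod f(x))

Since f is irreducible over F_13, F_13[x]/(f) is a field and a(x) ≠ 0 has an inverse. Apply the extended Euclidean algorithm to f(x) and a(x) in F_13[x]: f(x) = (5x + 8)·a(x) + (7). The last nonzero remainder is the constant 7 = gcd(f, a) in F_13. Back-substituting through the division chain expresses 7 = s(x)·a(x) + t(x)·f(x) with s(x) ≡ 8x + 5 (mod f), so (8x + 5)·a(x) ≡ 7 (mod f). Multiplying by 7^(-1) ≡ 2 in F_13 gives a(x)^(-1) ≡ 2·(8x + 5) ≡ 3x + 10 (mod f). Check: (8x + 5)·(3x + 10) = 11x^2 + 4x + 11 ≡ 1 (mod x^2 + 11x + 8).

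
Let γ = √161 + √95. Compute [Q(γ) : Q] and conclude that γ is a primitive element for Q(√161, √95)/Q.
[Q(γ) : Q] = 4 (equivalently, Q(γ) = Q(√161, √95))

Obviously Q(γ) ⊆ Q(√161, √95), and [Q(√161, √95):Q] = 4 (since 161, 95 are distinct squarefree integers > 1 with 15295 not a perfect square). To show equality we compute the minimal polynomial of γ. From γ = √161 + √95: γ^2 = 161 + 2√(15295) + 95 = 256 + 2√(15295), so γ^2 - 256 = 2√(15295); squaring, (γ^2 - 256)^2 = 4·15295, i.e. γ^4 - 512γ^2 + 65536 - 61180 = 0, i.e. γ^4 - 512γ^2 + 4356 = 0. So γ is a root of x^4 - 512x^2 + 4356. This polynomial is irreducible over Q: it has no rational root (each ±√161 ± √95 is irrational), and any factorization into two quadratics over Q would force √(15295) ∈ Q (pairing opposite roots) or √161, √95 ∈ Q (other pairings), all impossible. Hence [Q(γ):Q] = 4 = [Q(√161, √95):Q], so Q(γ) = Q(√161, √95).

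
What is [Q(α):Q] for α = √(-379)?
[Q(α):Q] = 2

[Q(α):Q] equals the degree of the minimal polynomial of α. Here α^2 = -379 and x^2 + 379 is irreducible (d = -379 is squarefree, ≠ 1, hence not a square), so deg(m_α) = 2. Thus [Q(α):Q] = 2.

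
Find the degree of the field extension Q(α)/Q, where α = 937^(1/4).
[Q(α):Q] = 4

α is a root of x^4 - 937. By Eisenstein's criterion at the prime p = 937 (which divides the constant term 937 but p^2 = 877969 does not, since 937 is squarefree), x^4 - 937 is irreducible over Q. Hence [Q(α):Q] = 4.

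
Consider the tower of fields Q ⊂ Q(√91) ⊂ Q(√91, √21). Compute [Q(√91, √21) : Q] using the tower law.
[Q(√91, √21) : Q] = 4

[Q(√91):Q] = 2 (min poly x^2 - 91, irreducible since 91 is squarefree > 1). For the top step, suppose √21 ∈ Q(√91), say √21 = c + d√91 with c, d ∈ Q. Squaring: 21 = c^2 + 91d^2 + 2cd√91. Since √91 ∉ Q this forces 2cd = 0. If d = 0 then √21 = c ∈ Q, contradicting 21 squarefree > 1. If c = 0 then 21 = 91d^2, so 91·21 = (91d)^2 is a perfect square in Q — but 91·21 = 1911 is not a perfect square (since 91 and 21 are distinct squarefree integers). Contradiction. Hence √21 ∉ Q(√91), so x^2 - 21 stays irreducible over Q(√91) and [Q(√91, √21) : Q(√91)] = 2. By the tower law, [Q(√91, √21) : Q] = 2 · 2 = 4.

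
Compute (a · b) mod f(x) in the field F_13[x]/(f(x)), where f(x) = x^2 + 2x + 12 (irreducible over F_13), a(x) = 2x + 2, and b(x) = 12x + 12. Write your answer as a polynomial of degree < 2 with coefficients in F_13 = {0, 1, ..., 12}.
a · b ≡ 9 (mod f(x))

Multiply in F_13[x]: a(x)·b(x) = (2x + 2)·(12x + 12) = 11x^2 + 9x + 11. This has degree ≥ 2, so divide by f(x) over F_13: 11x^2 + 9x + 11 = (11)·(x^2 + 2x + 12) + (9). Hence a·b ≡ 9 (mod f). (F_13[x]/(f) is a field with 13^2 = 169 elements since f is irreducible of degree 2.)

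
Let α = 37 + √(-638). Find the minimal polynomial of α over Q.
m_α(x) = x^2 - 74x + 2007

From α - 37 = √(-638), squaring gives (α - 37)^2 = -638, i.e. α^2 - 74α + 1369 = -638, so α^2 - 74α + 2007 = 0. The discriminant of x^2 - 74x + 2007 is (-74)^2 - 4·(2007) = 5476 - 8028 = -2552, and 4·(-638) is not a perfect square in Q since -638 is squarefree and ≠ 1. Hence x^2 - 74x + 2007 is irreducible over Q and is the minimal polynomial of α.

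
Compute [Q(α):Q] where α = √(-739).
[Q(α):Q] = 2

[Q(α):Q] equals the degree of the minimal polynomial of α. Here α^2 = -739 and x^2 + 739 is irreducible (d = -739 is squarefree, ≠ 1, hence not a square), so deg(m_α) = 2. Thus [Q(α):Q] = 2.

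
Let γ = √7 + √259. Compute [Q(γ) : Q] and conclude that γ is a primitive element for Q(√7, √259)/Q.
[Q(γ) : Q] = 4 (equivalently, Q(γ) = Q(√7, √259))

Obviously Q(γ) ⊆ Q(√7, √259), and [Q(√7, √259):Q] = 4 (since 7, 259 are distinct squarefree integers > 1 with 1813 not a perfect square). To show equality we compute the minimal polynomial of γ. From γ = √7 + √259: γ^2 = 7 + 2√(1813) + 259 = 266 + 2√(1813), so γ^2 - 266 = 2√(1813); squaring, (γ^2 - 266)^2 = 4·1813, i.e. γ^4 - 532γ^2 + 70756 - 7252 = 0, i.e. γ^4 - 532γ^2 + 63504 = 0. So γ is a root of x^4 - 532x^2 + 63504. This polynomial is irreducible over Q: it has no rational root (each ±√7 ± √259 is irrational), and any factorization into two quadratics over Q would force √(1813) ∈ Q (pairing opposite roots) or √7, √259 ∈ Q (other pairings), all impossible. Hence [Q(γ):Q] = 4 = [Q(√7, √259):Q], so Q(γ) = Q(√7, √259).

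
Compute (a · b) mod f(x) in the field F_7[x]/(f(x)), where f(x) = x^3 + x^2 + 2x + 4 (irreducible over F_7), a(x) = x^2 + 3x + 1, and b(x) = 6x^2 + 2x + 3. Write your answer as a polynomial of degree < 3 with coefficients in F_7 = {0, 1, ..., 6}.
a · b ≡ 3x^2 + x + 3 (mod f(x))

Multiply in F_7[x]: a(x)·b(x) = (x^2 + 3x + 1)·(6x^2 + 2x + 3) = 6x^4 + 6x^3 + x^2 + 4x + 3. This has degree ≥ 3, so divide by f(x) over F_7: 6x^4 + 6x^3 + x^2 + 4x + 3 = (6x)·(x^3 + x^2 + 2x + 4) + (3x^2 + x + 3). Hence a·b ≡ 3x^2 + x + 3 (mod f). (F_7[x]/(f) is a field with 7^3 = 343 elements since f is irreducible of degree 3.)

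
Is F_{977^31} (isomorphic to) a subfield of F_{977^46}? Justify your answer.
No: F_{977^31} is not a subfield of F_{977^46}

F_{p^m} embeds in F_{p^n} iff m | n. Here 31 ∤ 46 (since 46 = 1·31 + 15 with remainder 15 ≠ 0), so F_{977^31} is not a subfield of F_{977^46}. Equivalently: if it were, the tower law would give 31 = [F_{977^31}:F_977] dividing [F_{977^46}:F_977] = 46, contradiction.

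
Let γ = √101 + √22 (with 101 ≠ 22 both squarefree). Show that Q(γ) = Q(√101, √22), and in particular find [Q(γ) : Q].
[Q(γ) : Q] = 4 (equivalently, Q(γ) = Q(√101, √22))

Obviously Q(γ) ⊆ Q(√101, √22), and [Q(√101, √22):Q] = 4 (since 101, 22 are distinct squarefree integers > 1 with 2222 not a perfect square). To show equality we compute the minimal polynomial of γ. From γ = √101 + √22: γ^2 = 101 + 2√(2222) + 22 = 123 + 2√(2222), so γ^2 - 123 = 2√(2222); squaring, (γ^2 - 123)^2 = 4·2222, i.e. γ^4 - 246γ^2 + 15129 - 8888 = 0, i.e. γ^4 - 246γ^2 + 6241 = 0. So γ is a root of x^4 - 246x^2 + 6241. This polynomial is irreducible over Q: it has no rational root (each ±√101 ± √22 is irrational), and any factorization into two quadratics over Q would force √(2222) ∈ Q (pairing opposite roots) or √101, √22 ∈ Q (other pairings), all impossible. Hence [Q(γ):Q] = 4 = [Q(√101, √22):Q], so Q(γ) = Q(√101, √22).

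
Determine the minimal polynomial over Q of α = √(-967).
m_α(x) = x^2 + 967

α satisfies α^2 + 967 = 0, so x^2 + 967 annihilates α. Since d = -967 is squarefree and ≠ 1, it is not a perfect square in Q, so x^2 + 967 has no rational root and is therefore irreducible over Q (a degree-2 polynomial over a field is irreducible iff it has no root). Hence m_α(x) = x^2 + 967.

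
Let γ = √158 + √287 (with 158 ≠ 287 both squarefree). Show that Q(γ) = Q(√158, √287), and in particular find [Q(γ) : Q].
[Q(γ) : Q] = 4 (equivalently, Q(γ) = Q(√158, √287))

Obviously Q(γ) ⊆ Q(√158, √287), and [Q(√158, √287):Q] = 4 (since 158, 287 are distinct squarefree integers > 1 with 45346 not a perfect square). To show equality we compute the minimal polynomial of γ. From γ = √158 + √287: γ^2 = 158 + 2√(45346) + 287 = 445 + 2√(45346), so γ^2 - 445 = 2√(45346); squaring, (γ^2 - 445)^2 = 4·45346, i.e. γ^4 - 890γ^2 + 198025 - 181384 = 0, i.e. γ^4 - 890γ^2 + 16641 = 0. So γ is a root of x^4 - 890x^2 + 16641. This polynomial is irreducible over Q: it has no rational root (each ±√158 ± √287 is irrational), and any factorization into two quadratics over Q would force √(45346) ∈ Q (pairing opposite roots) or √158, √287 ∈ Q (other pairings), all impossible. Hence [Q(γ):Q] = 4 = [Q(√158, √287):Q], so Q(γ) = Q(√158, √287).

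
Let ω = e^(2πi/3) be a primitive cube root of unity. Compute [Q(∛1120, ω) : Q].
[Q(∛1120, ω) : Q] = 6

[Q(∛1120):Q] = 3 (min poly x^3 - 1120, irreducible since 1120 is not a perfect cube). [Q(ω):Q] = 2 (min poly x^2 + x + 1). Since Q(∛1120) ⊂ R and ω ∉ R, we have ω ∉ Q(∛1120), so x^2 + x + 1 remains irreducible over Q(∛1120) and [Q(∛1120, ω) : Q(∛1120)] = 2. By the tower law, [Q(∛1120, ω) : Q] = 3 · 2 = 6. (In fact Q(∛1120, ω) is the splitting field of x^3 - 1120 over Q.)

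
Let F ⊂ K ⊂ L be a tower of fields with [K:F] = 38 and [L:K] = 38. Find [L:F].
[L:F] = 1444

The tower law says that for any tower of field extensions F ⊂ K ⊂ L with finite degrees, [L:F] = [L:K] · [K:F]. Here this gives [L:F] = 38 · 38 = 1444.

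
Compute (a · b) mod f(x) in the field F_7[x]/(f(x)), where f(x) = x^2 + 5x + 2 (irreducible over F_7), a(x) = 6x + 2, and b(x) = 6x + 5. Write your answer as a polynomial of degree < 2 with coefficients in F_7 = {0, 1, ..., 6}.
a · b ≡ 2x + 1 (mod f(x))

Multiply in F_7[x]: a(x)·b(x) = (6x + 2)·(6x + 5) = x^2 + 3. This has degree ≥ 2, so divide by f(x) over F_7: x^2 + 3 = (1)·(x^2 + 5x + 2) + (2x + 1). Hence a·b ≡ 2x + 1 (mod f). (F_7[x]/(f) is a field with 7^2 = 49 elements since f is irreducible of degree 2.)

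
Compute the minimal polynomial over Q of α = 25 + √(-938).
m_α(x) = x^2 - 50x + 1563

From α - 25 = √(-938), squaring gives (α - 25)^2 = -938, i.e. α^2 - 50α + 625 = -938, so α^2 - 50α + 1563 = 0. The discriminant of x^2 - 50x + 1563 is (-50)^2 - 4·(1563) = 2500 - 6252 = -3752, and 4·(-938) is not a perfect square in Q since -938 is squarefree and ≠ 1. Hence x^2 - 50x + 1563 is irreducible over Q and is the minimal polynomial of α.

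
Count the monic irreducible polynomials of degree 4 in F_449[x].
There are 10160690400 monic irreducible polynomials of degree 4 over F_449

Each element of F_{449^4} that lies in no proper subfield is a root of exactly one monic irreducible of degree 4 over F_449, and each such polynomial has 4 distinct roots in F_{449^4}. By Möbius inversion the count is N_449(4) = (1/4) Σ_{d|4} μ(4/d) · 449^d = (1/4)(μ(4)·449^1 + μ(2)·449^2 + μ(1)·449^4) = 40642761600/4 = 10160690400.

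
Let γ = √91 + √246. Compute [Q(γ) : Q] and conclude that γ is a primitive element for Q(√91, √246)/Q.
[Q(γ) : Q] = 4 (equivalently, Q(γ) = Q(√91, √246))

Obviously Q(γ) ⊆ Q(√91, √246), and [Q(√91, √246):Q] = 4 (since 91, 246 are distinct squarefree integers > 1 with 22386 not a perfect square). To show equality we compute the minimal polynomial of γ. From γ = √91 + √246: γ^2 = 91 + 2√(22386) + 246 = 337 + 2√(22386), so γ^2 - 337 = 2√(22386); squaring, (γ^2 - 337)^2 = 4·22386, i.e. γ^4 - 674γ^2 + 113569 - 89544 = 0, i.e. γ^4 - 674γ^2 + 24025 = 0. So γ is a root of x^4 - 674x^2 + 24025. This polynomial is irreducible over Q: it has no rational root (each ±√91 ± √246 is irrational), and any factorization into two quadratics over Q would force √(22386) ∈ Q (pairing opposite roots) or √91, √246 ∈ Q (other pairings), all impossible. Hence [Q(γ):Q] = 4 = [Q(√91, √246):Q], so Q(γ) = Q(√91, √246).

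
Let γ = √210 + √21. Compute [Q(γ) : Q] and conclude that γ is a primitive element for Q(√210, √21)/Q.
[Q(γ) : Q] = 4 (equivalently, Q(γ) = Q(√210, √21))

Obviously Q(γ) ⊆ Q(√210, √21), and [Q(√210, √21):Q] = 4 (since 210, 21 are distinct squarefree integers > 1 with 4410 not a perfect square). To show equality we compute the minimal polynomial of γ. From γ = √210 + √21: γ^2 = 210 + 2√(4410) + 21 = 231 + 2√(4410), so γ^2 - 231 = 2√(4410); squaring, (γ^2 - 231)^2 = 4·4410, i.e. γ^4 - 462γ^2 + 53361 - 17640 = 0, i.e. γ^4 - 462γ^2 + 35721 = 0. So γ is a root of x^4 - 462x^2 + 35721. This polynomial is irreducible over Q: it has no rational root (each ±√210 ± √21 is irrational), and any factorization into two quadratics over Q would force √(4410) ∈ Q (pairing opposite roots) or √210, √21 ∈ Q (other pairings), all impossible. Hence [Q(γ):Q] = 4 = [Q(√210, √21):Q], so Q(γ) = Q(√210, √21).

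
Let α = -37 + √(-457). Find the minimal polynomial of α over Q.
m_α(x) = x^2 + 74x + 1826

From α + 37 = √(-457), squaring gives (α + 37)^2 = -457, i.e. α^2 + 74α + 1369 = -457, so α^2 + 74α + 1826 = 0. The discriminant of x^2 + 74x + 1826 is (74)^2 - 4·(1826) = 5476 - 7304 = -1828, and 4·(-457) is not a perfect square in Q since -457 is squarefree and ≠ 1. Hence x^2 + 74x + 1826 is irreducible over Q and is the minimal polynomial of α.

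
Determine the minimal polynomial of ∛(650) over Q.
m_α(x) = x^3 - 650

α satisfies α^3 = 650, so x^3 - 650 annihilates α. By the rational root test, a rational root p/q (in lowest terms) of x^3 - 650 would satisfy p^3 = 650 q^3, forcing q = 1 and p^3 = 650; but 650 is not a perfect cube, contradiction. A monic cubic over Q with no rational root is irreducible (any nontrivial factorization would include a linear factor). Hence x^3 - 650 is the minimal polynomial of α, and in particular [Q(α):Q] = 3.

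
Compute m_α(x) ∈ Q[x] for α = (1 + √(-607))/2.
m_α(x) = x^2 - x + 152

From 2α - 1 = √(-607), squaring gives (2α - 1)^2 = -607, i.e. 4α^2 - 4α + 1 = -607, so α^2 - α + (1 + 607)/4 = 0. Since -607 ≡ 1 (mod 4), (1 + 607)/4 = 152 ∈ Z. The polynomial x^2 - x + 152 has discriminant 1 - 4·(152) = -607, which is not a perfect square in Q (d = -607 is squarefree and ≠ 1), so x^2 - x + 152 is irreducible over Q. It is the minimal polynomial of α.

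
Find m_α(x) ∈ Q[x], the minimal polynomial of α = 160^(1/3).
m_α(x) = x^3 - 160

α satisfies α^3 = 160, so x^3 - 160 annihilates α. By the rational root test, a rational root p/q (in lowest terms) of x^3 - 160 would satisfy p^3 = 160 q^3, forcing q = 1 and p^3 = 160; but 160 is not a perfect cube, contradiction. A monic cubic over Q with no rational root is irreducible (any nontrivial factorization would include a linear factor). Hence x^3 - 160 is the minimal polynomial of α, and in particular [Q(α):Q] = 3.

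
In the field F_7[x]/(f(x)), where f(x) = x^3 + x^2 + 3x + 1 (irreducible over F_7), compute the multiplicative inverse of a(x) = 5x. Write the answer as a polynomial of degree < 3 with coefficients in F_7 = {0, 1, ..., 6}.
a(x)^(-1) ≡ 4x^2 + 4x + 5 (mod f(x))

Since f is irreducible over F_7, F_7[x]/(f) is a field and a(x) ≠ 0 has an inverse. Apply the extended Euclidean algorithm to f(x) and a(x) in F_7[x]: f(x) = (3x^2 + 3x + 2)·a(x) + (1). The last nonzero remainder is the constant 1 = gcd(f, a) in F_7. Back-substituting through the division chain expresses 1 = s(x)·a(x) + t(x)·f(x) with s(x) ≡ 4x^2 + 4x + 5 (mod f), so a(x)^(-1) ≡ s(x) = 4x^2 + 4x + 5 (mod f). Check: (5x)·(4x^2 + 4x + 5) = 6x^3 + 6x^2 + 4x ≡ 1 (mod x^3 + x^2 + 3x + 1).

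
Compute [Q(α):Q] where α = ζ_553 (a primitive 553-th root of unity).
[Q(α):Q] = 468

The minimal polynomial of ζ_553 over Q is the 553-th cyclotomic polynomial Φ_553(x), which is irreducible over Q and has degree φ(553) = 468. Hence [Q(α):Q] = φ(553) = 468.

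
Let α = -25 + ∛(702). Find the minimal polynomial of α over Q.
m_α(x) = x^3 + 75x^2 + 1875x + 14923

Set β = α + 25 = ∛(702), so β^3 = 702. Then (α + 25)^3 - 702 = 0, i.e. α is a root of g(x) = (x + 25)^3 - 702 = x^3 + 75x^2 + 1875x + 14923. Since g(x) = h(x + 25) where h(x) = x^3 - 702, and h is irreducible over Q (because 702 is not a perfect cube, so h has no rational root, and a monic cubic with no rational root is irreducible), g is also irreducible (irreducibility is preserved under the substitution x → x + 25). Hence m_α(x) = x^3 + 75x^2 + 1875x + 14923.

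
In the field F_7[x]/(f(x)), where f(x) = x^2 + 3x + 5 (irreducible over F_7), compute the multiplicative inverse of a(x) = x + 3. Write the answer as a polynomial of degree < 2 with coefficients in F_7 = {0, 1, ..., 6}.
a(x)^(-1) ≡ 4x (mod f(x))

Since f is irreducible over F_7, F_7[x]/(f) is a field and a(x) ≠ 0 has an inverse. Apply the extended Euclidean algorithm to f(x) and a(x) in F_7[x]: f(x) = (x)·a(x) + (5). The last nonzero remainder is the constant 5 = gcd(f, a) in F_7. Back-substituting through the division chain expresses 5 = s(x)·a(x) + t(x)·f(x) with s(x) ≡ 6x (mod f), so (6x)·a(x) ≡ 5 (mod f). Multiplying by 5^(-1) ≡ 3 in F_7 gives a(x)^(-1) ≡ 3·(6x) ≡ 4x (mod f). Check: (x + 3)·(4x) = 4x^2 + 5x ≡ 1 (mod x^2 + 3x + 5).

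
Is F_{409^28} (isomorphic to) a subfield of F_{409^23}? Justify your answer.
No: F_{409^28} is not a subfield of F_{409^23}

F_{p^m} embeds in F_{p^n} iff m | n. Here 28 ∤ 23 (since 23 = 0·28 + 23 with remainder 23 ≠ 0), so F_{409^28} is not a subfield of F_{409^23}. Equivalently: if it were, the tower law would give 28 = [F_{409^28}:F_409] dividing [F_{409^23}:F_409] = 23, contradiction.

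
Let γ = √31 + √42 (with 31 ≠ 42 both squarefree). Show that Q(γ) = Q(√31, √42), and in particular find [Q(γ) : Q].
[Q(γ) : Q] = 4 (equivalently, Q(γ) = Q(√31, √42))

Obviously Q(γ) ⊆ Q(√31, √42), and [Q(√31, √42):Q] = 4 (since 31, 42 are distinct squarefree integers > 1 with 1302 not a perfect square). To show equality we compute the minimal polynomial of γ. From γ = √31 + √42: γ^2 = 31 + 2√(1302) + 42 = 73 + 2√(1302), so γ^2 - 73 = 2√(1302); squaring, (γ^2 - 73)^2 = 4·1302, i.e. γ^4 - 146γ^2 + 5329 - 5208 = 0, i.e. γ^4 - 146γ^2 + 121 = 0. So γ is a root of x^4 - 146x^2 + 121. This polynomial is irreducible over Q: it has no rational root (each ±√31 ± √42 is irrational), and any factorization into two quadratics over Q would force √(1302) ∈ Q (pairing opposite roots) or √31, √42 ∈ Q (other pairings), all impossible. Hence [Q(γ):Q] = 4 = [Q(√31, √42):Q], so Q(γ) = Q(√31, √42).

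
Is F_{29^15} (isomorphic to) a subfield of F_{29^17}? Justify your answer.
No: F_{29^15} is not a subfield of F_{29^17}

F_{p^m} embeds in F_{p^n} iff m | n. Here 15 ∤ 17 (since 17 = 1·15 + 2 with remainder 2 ≠ 0), so F_{29^15} is not a subfield of F_{29^17}. Equivalently: if it were, the tower law would give 15 = [F_{29^15}:F_29] dividing [F_{29^17}:F_29] = 17, contradiction.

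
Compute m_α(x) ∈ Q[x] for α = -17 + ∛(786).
m_α(x) = x^3 + 51x^2 + 867x + 4127

Set β = α + 17 = ∛(786), so β^3 = 786. Then (α + 17)^3 - 786 = 0, i.e. α is a root of g(x) = (x + 17)^3 - 786 = x^3 + 51x^2 + 867x + 4127. Since g(x) = h(x + 17) where h(x) = x^3 - 786, and h is irreducible over Q (because 786 is not a perfect cube, so h has no rational root, and a monic cubic with no rational root is irreducible), g is also irreducible (irreducibility is preserved under the substitution x → x + 17). Hence m_α(x) = x^3 + 51x^2 + 867x + 4127.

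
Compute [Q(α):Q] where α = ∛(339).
[Q(α):Q] = 3

The minimal polynomial of α is x^3 - 339, irreducible over Q since 339 is not a perfect cube (so x^3 - 339 has no rational root). Hence [Q(α):Q] = deg(m_α) = 3.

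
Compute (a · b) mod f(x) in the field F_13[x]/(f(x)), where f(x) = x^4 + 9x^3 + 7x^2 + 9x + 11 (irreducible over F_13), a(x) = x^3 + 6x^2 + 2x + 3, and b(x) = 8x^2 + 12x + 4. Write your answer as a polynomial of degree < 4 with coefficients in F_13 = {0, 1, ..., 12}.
a · b ≡ x^3 + 6x^2 + 12x + 1 (mod f(x))

Multiply in F_13[x]: a(x)·b(x) = (x^3 + 6x^2 + 2x + 3)·(8x^2 + 12x + 4) = 8x^5 + 8x^4 + x^3 + 7x^2 + 5x + 12. This has degree ≥ 4, so divide by f(x) over F_13: 8x^5 + 8x^4 + x^3 + 7x^2 + 5x + 12 = (8x + 1)·(x^4 + 9x^3 + 7x^2 + 9x + 11) + (x^3 + 6x^2 + 12x + 1). Hence a·b ≡ x^3 + 6x^2 + 12x + 1 (mod f). (F_13[x]/(f) is a field with 13^4 = 28561 elements since f is irreducible of degree 4.)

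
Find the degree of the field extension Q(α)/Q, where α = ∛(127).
[Q(α):Q] = 3

The minimal polynomial of α is x^3 - 127, irreducible over Q since 127 is not a perfect cube (so x^3 - 127 has no rational root). Hence [Q(α):Q] = deg(m_α) = 3.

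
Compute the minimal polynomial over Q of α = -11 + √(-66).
m_α(x) = x^2 + 22x + 187

From α + 11 = √(-66), squaring gives (α + 11)^2 = -66, i.e. α^2 + 22α + 121 = -66, so α^2 + 22α + 187 = 0. The discriminant of x^2 + 22x + 187 is (22)^2 - 4·(187) = 484 - 748 = -264, and 4·(-66) is not a perfect square in Q since -66 is squarefree and ≠ 1. Hence x^2 + 22x + 187 is irreducible over Q and is the minimal polynomial of α.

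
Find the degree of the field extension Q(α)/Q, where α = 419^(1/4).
[Q(α):Q] = 4

α is a root of x^4 - 419. By Eisenstein's criterion at the prime p = 419 (which divides the constant term 419 but p^2 = 175561 does not, since 419 is squarefree), x^4 - 419 is irreducible over Q. Hence [Q(α):Q] = 4.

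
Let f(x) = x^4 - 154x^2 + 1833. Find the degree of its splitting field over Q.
[K : Q] = 4

Solving the quadratic in x^2: x^2 = (154 ± √(154^2 - 4·1833))/2 = (154 ± √16384)/2 = (154 ± 128)/2, giving x^2 = 141 or x^2 = 13. So f(x) = (x^2 - 141)(x^2 - 13) and the roots of f are ±√141, ±√13. Hence the splitting field is K = Q(√141, √13). Since 141 and 13 are distinct squarefree integers > 1, their product 1833 is not a perfect square, so √13 ∉ Q(√141). By the tower law [K:Q] = [Q(√141,√13):Q(√141)] · [Q(√141):Q] = 2 · 2 = 4.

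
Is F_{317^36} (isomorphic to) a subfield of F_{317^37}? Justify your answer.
No: F_{317^36} is not a subfield of F_{317^37}

F_{p^m} embeds in F_{p^n} iff m | n. Here 36 ∤ 37 (since 37 = 1·36 + 1 with remainder 1 ≠ 0), so F_{317^36} is not a subfield of F_{317^37}. Equivalently: if it were, the tower law would give 36 = [F_{317^36}:F_317] dividing [F_{317^37}:F_317] = 37, contradiction.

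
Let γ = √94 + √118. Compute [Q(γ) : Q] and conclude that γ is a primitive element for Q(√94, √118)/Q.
[Q(γ) : Q] = 4 (equivalently, Q(γ) = Q(√94, √118))

Obviously Q(γ) ⊆ Q(√94, √118), and [Q(√94, √118):Q] = 4 (since 94, 118 are distinct squarefree integers > 1 with 11092 not a perfect square). To show equality we compute the minimal polynomial of γ. From γ = √94 + √118: γ^2 = 94 + 2√(11092) + 118 = 212 + 2√(11092), so γ^2 - 212 = 2√(11092); squaring, (γ^2 - 212)^2 = 4·11092, i.e. γ^4 - 424γ^2 + 44944 - 44368 = 0, i.e. γ^4 - 424γ^2 + 576 = 0. So γ is a root of x^4 - 424x^2 + 576. This polynomial is irreducible over Q: it has no rational root (each ±√94 ± √118 is irrational), and any factorization into two quadratics over Q would force √(11092) ∈ Q (pairing opposite roots) or √94, √118 ∈ Q (other pairings), all impossible. Hence [Q(γ):Q] = 4 = [Q(√94, √118):Q], so Q(γ) = Q(√94, √118).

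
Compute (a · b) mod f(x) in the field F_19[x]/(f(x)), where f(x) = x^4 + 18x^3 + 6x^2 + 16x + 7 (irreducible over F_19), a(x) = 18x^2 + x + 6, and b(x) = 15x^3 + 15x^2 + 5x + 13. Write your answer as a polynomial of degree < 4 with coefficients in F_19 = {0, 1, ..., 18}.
a · b ≡ 4x^3 + 13x^2 + 8x + 12 (mod f(x))

Multiply in F_19[x]: a(x)·b(x) = (18x^2 + x + 6)·(15x^3 + 15x^2 + 5x + 13) = 4x^5 + 5x^3 + 6x^2 + 5x + 2. This has degree ≥ 4, so divide by f(x) over F_19: 4x^5 + 5x^3 + 6x^2 + 5x + 2 = (4x + 4)·(x^4 + 18x^3 + 6x^2 + 16x + 7) + (4x^3 + 13x^2 + 8x + 12). Hence a·b ≡ 4x^3 + 13x^2 + 8x + 12 (mod f). (F_19[x]/(f) is a field with 19^4 = 130321 elements since f is irreducible of degree 4.)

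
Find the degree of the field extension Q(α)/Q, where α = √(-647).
[Q(α):Q] = 2

[Q(α):Q] equals the degree of the minimal polynomial of α. Here α^2 = -647 and x^2 + 647 is irreducible (d = -647 is squarefree, ≠ 1, hence not a square), so deg(m_α) = 2. Thus [Q(α):Q] = 2.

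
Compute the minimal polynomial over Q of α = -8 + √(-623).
m_α(x) = x^2 + 16x + 687

From α + 8 = √(-623), squaring gives (α + 8)^2 = -623, i.e. α^2 + 16α + 64 = -623, so α^2 + 16α + 687 = 0. The discriminant of x^2 + 16x + 687 is (16)^2 - 4·(687) = 256 - 2748 = -2492, and 4·(-623) is not a perfect square in Q since -623 is squarefree and ≠ 1. Hence x^2 + 16x + 687 is irreducible over Q and is the minimal polynomial of α.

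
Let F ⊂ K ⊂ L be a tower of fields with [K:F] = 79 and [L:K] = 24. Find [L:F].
[L:F] = 1896

The tower law says that for any tower of field extensions F ⊂ K ⊂ L with finite degrees, [L:F] = [L:K] · [K:F]. Here this gives [L:F] = 24 · 79 = 1896.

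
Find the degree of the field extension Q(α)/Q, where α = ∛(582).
[Q(α):Q] = 3

The minimal polynomial of α is x^3 - 582, irreducible over Q since 582 is not a perfect cube (so x^3 - 582 has no rational root). Hence [Q(α):Q] = deg(m_α) = 3.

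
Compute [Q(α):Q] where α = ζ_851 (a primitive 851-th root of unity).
[Q(α):Q] = 792

The minimal polynomial of ζ_851 over Q is the 851-th cyclotomic polynomial Φ_851(x), which is irreducible over Q and has degree φ(851) = 792. Hence [Q(α):Q] = φ(851) = 792.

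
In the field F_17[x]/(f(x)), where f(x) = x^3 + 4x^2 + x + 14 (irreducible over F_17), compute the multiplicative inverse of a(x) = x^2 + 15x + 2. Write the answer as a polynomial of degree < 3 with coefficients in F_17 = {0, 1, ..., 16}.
a(x)^(-1) ≡ 11x^2 + 8x + 11 (mod f(x))

Since f is irreducible over F_17, F_17[x]/(f) is a field and a(x) ≠ 0 has an inverse. Apply the extended Euclidean algorithm to f(x) and a(x) in F_17[x]: f(x) = (x + 6)·a(x) + (11x + 2);  a(x) = (14x + 5)·(11x + 2) + (9). The last nonzero remainder is the constant 9 = gcd(f, a) in F_17. Back-substituting through the division chain expresses 9 = s(x)·a(x) + t(x)·f(x) with s(x) ≡ 14x^2 + 4x + 14 (mod f), so (14x^2 + 4x + 14)·a(x) ≡ 9 (mod f). Multiplying by 9^(-1) ≡ 2 in F_17 gives a(x)^(-1) ≡ 2·(14x^2 + 4x + 14) ≡ 11x^2 + 8x + 11 (mod f). Check: (x^2 + 15x + 2)·(11x^2 + 8x + 11) = 11x^4 + 3x^3 + 11x + 5 ≡ 1 (mod x^3 + 4x^2 + x + 14).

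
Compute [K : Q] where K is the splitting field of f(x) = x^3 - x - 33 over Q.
[K : Q] = 6

By the rational root test, any rational root of the monic integer polynomial f(x) = x^3 - x - 33 must be an integer dividing the constant term -33, i.e. one of ±{1, 3, 11, 33}. Evaluating: f(1) = -33, f(-1) = -33, f(3) = -9, f(-3) = -57, f(11) = 1287, f(-11) = -1353, f(33) = 35871, f(-33) = -35937; none is 0, so f has no rational root and is therefore irreducible over Q (a cubic with no linear factor over a field is irreducible). For an irreducible cubic, the Galois group is A_3 or S_3 according as the discriminant disc(f) = -4a^3 - 27b^2 = -4·(-1)^3 - 27·(-33)^2 = -29399 is or is not a square in Q. Here disc(f) = -29399 is not a perfect square in Q, so the Galois group of f over Q is not contained in A_3 and must be all of S_3. The splitting field has degree |S_3| = 6 over Q, so [K : Q] = 6.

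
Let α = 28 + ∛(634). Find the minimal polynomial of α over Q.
m_α(x) = x^3 - 84x^2 + 2352x - 22586

Set β = α - 28 = ∛(634), so β^3 = 634. Then (α - 28)^3 - 634 = 0, i.e. α is a root of g(x) = (x - 28)^3 - 634 = x^3 - 84x^2 + 2352x - 22586. Since g(x) = h(x - 28) where h(x) = x^3 - 634, and h is irreducible over Q (because 634 is not a perfect cube, so h has no rational root, and a monic cubic with no rational root is irreducible), g is also irreducible (irreducibility is preserved under the substitution x → x - 28). Hence m_α(x) = x^3 - 84x^2 + 2352x - 22586.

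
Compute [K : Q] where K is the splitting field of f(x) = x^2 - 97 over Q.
[K : Q] = 2

f(x) = x^2 - 97 factors as (x - √97)(x + √97). The splitting field is K = Q(√97). Since 97 is squarefree and > 1, it is not a perfect square, so x^2 - 97 is irreducible over Q and [Q(√97) : Q] = 2. Hence [K : Q] = 2.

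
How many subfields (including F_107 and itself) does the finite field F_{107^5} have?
F_{107^5} has 2 subfields

The subfields of F_{p^n} are exactly the fields F_{p^d} for d | n (each is the fixed field of the unique index-d subgroup of Gal(F_{p^n}/F_p) ≅ Z/nZ). The divisors of n = 5 are {1, 5}, giving 2 subfields: F_{107^1}, F_{107^5}.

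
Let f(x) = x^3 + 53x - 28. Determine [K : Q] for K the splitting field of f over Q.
[K : Q] = 6

By the rational root test, any rational root of the monic integer polynomial f(x) = x^3 + 53x - 28 must be an integer dividing the constant term -28, i.e. one of ±{1, 2, 4, 7, 14, 28}. Evaluating: f(1) = 26, f(-1) = -82, f(2) = 86, f(-2) = -142, f(4) = 248, f(-4) = -304, f(7) = 686, f(-7) = -742, f(14) = 3458, f(-14) = -3514, f(28) = 23408, f(-28) = -23464; none is 0, so f has no rational root and is therefore irreducible over Q (a cubic with no linear factor over a field is irreducible). For an irreducible cubic, the Galois group is A_3 or S_3 according as the discriminant disc(f) = -4a^3 - 27b^2 = -4·(53)^3 - 27·(-28)^2 = -616676 is or is not a square in Q. Here disc(f) = -616676 is not a perfect square in Q, so the Galois group of f over Q is not contained in A_3 and must be all of S_3. The splitting field has degree |S_3| = 6 over Q, so [K : Q] = 6.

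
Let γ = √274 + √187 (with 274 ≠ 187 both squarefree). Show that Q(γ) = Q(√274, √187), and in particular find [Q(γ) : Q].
[Q(γ) : Q] = 4 (equivalently, Q(γ) = Q(√274, √187))

Obviously Q(γ) ⊆ Q(√274, √187), and [Q(√274, √187):Q] = 4 (since 274, 187 are distinct squarefree integers > 1 with 51238 not a perfect square). To show equality we compute the minimal polynomial of γ. From γ = √274 + √187: γ^2 = 274 + 2√(51238) + 187 = 461 + 2√(51238), so γ^2 - 461 = 2√(51238); squaring, (γ^2 - 461)^2 = 4·51238, i.e. γ^4 - 922γ^2 + 212521 - 204952 = 0, i.e. γ^4 - 922γ^2 + 7569 = 0. So γ is a root of x^4 - 922x^2 + 7569. This polynomial is irreducible over Q: it has no rational root (each ±√274 ± √187 is irrational), and any factorization into two quadratics over Q would force √(51238) ∈ Q (pairing opposite roots) or √274, √187 ∈ Q (other pairings), all impossible. Hence [Q(γ):Q] = 4 = [Q(√274, √187):Q], so Q(γ) = Q(√274, √187).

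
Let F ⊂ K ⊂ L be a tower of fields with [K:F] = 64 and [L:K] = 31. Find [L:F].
[L:F] = 1984

The tower law says that for any tower of field extensions F ⊂ K ⊂ L with finite degrees, [L:F] = [L:K] · [K:F]. Here this gives [L:F] = 31 · 64 = 1984.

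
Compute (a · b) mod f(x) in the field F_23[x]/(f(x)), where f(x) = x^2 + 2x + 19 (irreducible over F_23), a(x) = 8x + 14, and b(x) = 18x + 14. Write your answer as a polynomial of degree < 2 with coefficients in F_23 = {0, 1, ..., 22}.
a · b ≡ 7x + 13 (mod f(x))

Multiply in F_23[x]: a(x)·b(x) = (8x + 14)·(18x + 14) = 6x^2 + 19x + 12. This has degree ≥ 2, so divide by f(x) over F_23: 6x^2 + 19x + 12 = (6)·(x^2 + 2x + 19) + (7x + 13). Hence a·b ≡ 7x + 13 (mod f). (F_23[x]/(f) is a field with 23^2 = 529 elements since f is irreducible of degree 2.)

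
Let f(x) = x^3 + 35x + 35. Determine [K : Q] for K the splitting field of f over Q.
[K : Q] = 6

By the rational root test, any rational root of the monic integer polynomial f(x) = x^3 + 35x + 35 must be an integer dividing the constant term 35, i.e. one of ±{1, 5, 7, 35}. Evaluating: f(1) = 71, f(-1) = -1, f(5) = 335, f(-5) = -265, f(7) = 623, f(-7) = -553, f(35) = 44135, f(-35) = -44065; none is 0, so f has no rational root and is therefore irreducible over Q (a cubic with no linear factor over a field is irreducible). For an irreducible cubic, the Galois group is A_3 or S_3 according as the discriminant disc(f) = -4a^3 - 27b^2 = -4·(35)^3 - 27·(35)^2 = -204575 is or is not a square in Q. Here disc(f) = -204575 is not a perfect square in Q, so the Galois group of f over Q is not contained in A_3 and must be all of S_3. The splitting field has degree |S_3| = 6 over Q, so [K : Q] = 6.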